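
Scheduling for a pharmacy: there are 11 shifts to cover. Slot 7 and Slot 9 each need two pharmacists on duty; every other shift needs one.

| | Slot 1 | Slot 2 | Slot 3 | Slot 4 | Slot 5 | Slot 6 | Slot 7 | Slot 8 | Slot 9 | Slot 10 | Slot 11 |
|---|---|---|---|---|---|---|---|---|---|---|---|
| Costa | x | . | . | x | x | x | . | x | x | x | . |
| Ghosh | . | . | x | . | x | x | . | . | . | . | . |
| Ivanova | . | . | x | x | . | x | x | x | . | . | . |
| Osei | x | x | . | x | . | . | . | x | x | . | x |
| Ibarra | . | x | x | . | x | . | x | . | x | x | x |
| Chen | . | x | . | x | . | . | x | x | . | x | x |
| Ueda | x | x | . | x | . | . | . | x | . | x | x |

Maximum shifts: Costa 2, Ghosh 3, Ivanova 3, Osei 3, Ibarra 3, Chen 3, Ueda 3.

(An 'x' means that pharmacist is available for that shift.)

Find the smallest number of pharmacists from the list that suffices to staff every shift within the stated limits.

13 slots to fill and no one can take more than 3, so at least ⌈13/3⌉ = 5 pharmacists are needed.
Costa, Ghosh, Ivanova, Osei, and Ibarra alone can cover everything: Slot 1→Costa, Slot 2→Osei, Slot 3→Ghosh, Slot 4→Ivanova, Slot 5→Ghosh, Slot 6→Ghosh, Slot 7→Ivanova+Ibarra, Slot 8→Ivanova, Slot 9→Osei+Ibarra, Slot 10→Costa, Slot 11→Osei.

5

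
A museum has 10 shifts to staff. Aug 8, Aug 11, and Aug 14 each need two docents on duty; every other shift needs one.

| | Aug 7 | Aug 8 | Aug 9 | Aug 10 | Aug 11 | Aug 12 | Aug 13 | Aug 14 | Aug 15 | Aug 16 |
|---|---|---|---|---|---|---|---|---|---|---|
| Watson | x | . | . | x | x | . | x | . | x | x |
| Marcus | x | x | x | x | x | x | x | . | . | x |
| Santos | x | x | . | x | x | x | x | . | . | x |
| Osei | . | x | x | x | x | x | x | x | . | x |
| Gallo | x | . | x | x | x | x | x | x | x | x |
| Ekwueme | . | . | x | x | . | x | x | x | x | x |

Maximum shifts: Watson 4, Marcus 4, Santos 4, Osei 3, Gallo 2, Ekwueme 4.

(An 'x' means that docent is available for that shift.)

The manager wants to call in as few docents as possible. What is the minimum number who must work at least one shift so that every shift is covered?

13 slots to fill and no one can take more than 4, so at least ⌈13/4⌉ = 4 docents are needed.
Watson, Marcus, Osei, and Gallo alone can cover everything: Aug 7→Watson, Aug 8→Marcus+Osei, Aug 9→Marcus, Aug 10→Watson, Aug 11→Osei+Gallo, Aug 12→Marcus, Aug 13→Watson, Aug 14→Osei+Gallo, Aug 15→Watson, Aug 16→Marcus.

4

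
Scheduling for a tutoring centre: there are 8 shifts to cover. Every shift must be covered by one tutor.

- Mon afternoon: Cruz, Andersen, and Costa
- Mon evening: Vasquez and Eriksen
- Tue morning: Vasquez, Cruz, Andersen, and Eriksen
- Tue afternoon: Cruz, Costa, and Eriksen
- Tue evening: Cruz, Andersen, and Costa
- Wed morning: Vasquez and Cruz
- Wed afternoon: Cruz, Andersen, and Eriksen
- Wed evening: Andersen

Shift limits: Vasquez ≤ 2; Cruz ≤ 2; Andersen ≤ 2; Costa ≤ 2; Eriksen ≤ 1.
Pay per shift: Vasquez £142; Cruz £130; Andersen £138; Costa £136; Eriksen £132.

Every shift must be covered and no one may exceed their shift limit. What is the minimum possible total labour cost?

Wed evening can only be covered by Andersen, so that assignment is forced.
Picking the cheapest available tutor for each shift independently would cost £1050, but that ignores the shift limits.
An optimal schedule: Mon afternoon→Cruz, Mon evening→Eriksen, Tue morning→Vasquez, Tue afternoon→Costa, Tue evening→Costa, Wed morning→Cruz, Wed afternoon→Andersen, Wed evening→Andersen.
Total: 130 + 132 + 142 + 136 + 136 + 130 + 138 + 138 = £1082.

£1082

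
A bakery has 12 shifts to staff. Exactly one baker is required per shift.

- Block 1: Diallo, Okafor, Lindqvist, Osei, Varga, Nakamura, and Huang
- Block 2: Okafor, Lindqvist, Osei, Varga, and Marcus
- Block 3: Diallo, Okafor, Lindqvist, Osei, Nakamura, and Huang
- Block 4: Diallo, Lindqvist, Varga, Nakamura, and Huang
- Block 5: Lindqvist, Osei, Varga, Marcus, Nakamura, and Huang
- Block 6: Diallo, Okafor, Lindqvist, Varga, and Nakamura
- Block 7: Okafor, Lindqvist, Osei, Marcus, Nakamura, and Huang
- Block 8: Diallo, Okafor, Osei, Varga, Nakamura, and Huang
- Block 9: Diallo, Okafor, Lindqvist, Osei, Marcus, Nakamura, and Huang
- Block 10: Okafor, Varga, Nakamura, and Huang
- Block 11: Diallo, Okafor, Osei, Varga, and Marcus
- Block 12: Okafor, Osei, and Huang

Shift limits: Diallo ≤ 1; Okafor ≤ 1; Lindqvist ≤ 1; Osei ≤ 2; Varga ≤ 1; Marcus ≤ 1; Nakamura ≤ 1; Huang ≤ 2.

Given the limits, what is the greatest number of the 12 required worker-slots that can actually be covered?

Total capacity across all bakers is 1+1+1+2+1+1+1+2 = 10, and 12 slots are needed, so at most 10 can be filled.
An assignment achieving 10: Block 2→Lindqvist, Block 3→Osei, Block 4→Diallo, Block 5→Marcus, Block 6→Nakamura, Block 7→Huang, Block 8→Huang, Block 10→Varga, Block 11→Osei, Block 12→Okafor.
Loads: Diallo 1/1, Okafor 1/1, Lindqvist 1/1, Osei 2/2, Varga 1/1, Marcus 1/1, Nakamura 1/1, Huang 2/2.

10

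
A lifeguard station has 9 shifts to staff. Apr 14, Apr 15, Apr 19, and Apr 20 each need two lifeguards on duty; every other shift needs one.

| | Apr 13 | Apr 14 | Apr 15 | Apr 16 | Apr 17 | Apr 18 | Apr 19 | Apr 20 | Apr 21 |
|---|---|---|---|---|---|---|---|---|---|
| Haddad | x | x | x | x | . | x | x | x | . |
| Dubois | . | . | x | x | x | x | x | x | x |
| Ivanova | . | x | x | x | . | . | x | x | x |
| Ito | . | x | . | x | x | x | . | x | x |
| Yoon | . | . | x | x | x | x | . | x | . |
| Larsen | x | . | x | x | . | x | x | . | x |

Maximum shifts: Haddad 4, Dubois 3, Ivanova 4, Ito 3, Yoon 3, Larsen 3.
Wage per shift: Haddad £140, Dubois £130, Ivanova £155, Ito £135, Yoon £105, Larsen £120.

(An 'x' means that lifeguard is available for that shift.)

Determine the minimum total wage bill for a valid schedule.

£1610

Picking the cheapest available lifeguard for each shift independently would cost £1540, but that ignores the shift limits.
An optimal schedule: Apr 13→Larsen, Apr 14→Ito+Haddad, Apr 15→Yoon+Dubois, Apr 16→Ito, Apr 17→Yoon, Apr 18→Yoon, Apr 19→Larsen+Dubois, Apr 20→Dubois+Ito, Apr 21→Larsen.
Total: 120 + 135 + 140 + 105 + 130 + 135 + 105 + 105 + 120 + 130 + 130 + 135 + 120 = £1610.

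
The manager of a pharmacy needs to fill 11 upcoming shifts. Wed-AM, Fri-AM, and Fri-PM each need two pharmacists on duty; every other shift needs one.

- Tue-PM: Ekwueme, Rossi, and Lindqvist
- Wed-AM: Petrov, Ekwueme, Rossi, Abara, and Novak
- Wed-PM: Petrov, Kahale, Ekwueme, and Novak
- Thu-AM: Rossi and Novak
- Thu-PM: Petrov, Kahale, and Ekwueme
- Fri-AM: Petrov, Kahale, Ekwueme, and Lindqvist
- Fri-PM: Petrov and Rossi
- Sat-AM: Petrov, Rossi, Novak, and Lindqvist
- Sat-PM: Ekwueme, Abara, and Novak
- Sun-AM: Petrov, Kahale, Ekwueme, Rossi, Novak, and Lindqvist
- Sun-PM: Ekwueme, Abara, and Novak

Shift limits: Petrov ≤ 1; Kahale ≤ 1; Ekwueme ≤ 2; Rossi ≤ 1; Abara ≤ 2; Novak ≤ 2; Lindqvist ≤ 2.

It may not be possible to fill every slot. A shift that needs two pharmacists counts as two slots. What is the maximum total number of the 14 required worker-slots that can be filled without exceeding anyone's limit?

11

Total capacity across all pharmacists is 1+1+2+1+2+2+2 = 11, and 14 slots are needed, so at most 11 can be filled.
An assignment achieving 11: Tue-PM→Ekwueme, Wed-AM→Abara, Wed-PM→Novak, Thu-AM→Rossi, Thu-PM→Kahale, Fri-AM→Lindqvist, Fri-PM→Petrov, Sat-AM→Novak, Sat-PM→Ekwueme, Sun-AM→Lindqvist, Sun-PM→Abara.
Loads: Petrov 1/1, Kahale 1/1, Ekwueme 2/2, Rossi 1/1, Abara 2/2, Novak 2/2, Lindqvist 2/2.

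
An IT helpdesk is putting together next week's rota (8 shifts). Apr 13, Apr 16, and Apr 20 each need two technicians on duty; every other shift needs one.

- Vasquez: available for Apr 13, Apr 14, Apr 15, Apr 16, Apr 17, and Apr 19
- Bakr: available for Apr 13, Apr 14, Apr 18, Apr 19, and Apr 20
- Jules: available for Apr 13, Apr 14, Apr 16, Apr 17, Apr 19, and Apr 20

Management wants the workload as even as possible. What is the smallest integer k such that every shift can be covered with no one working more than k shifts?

4

With 3 technicians and 11 worker-slots to fill, someone must work at least ⌈11/3⌉ = 4 shifts, so k ≥ 4.
k = 4 works: Apr 13→Vasquez+Bakr, Apr 14→Bakr, Apr 15→Vasquez, Apr 16→Vasquez+Jules, Apr 17→Vasquez, Apr 18→Bakr, Apr 19→Jules, Apr 20→Bakr+Jules.
Loads: Vasquez 4, Bakr 4, Jules 3 — all ≤ 4.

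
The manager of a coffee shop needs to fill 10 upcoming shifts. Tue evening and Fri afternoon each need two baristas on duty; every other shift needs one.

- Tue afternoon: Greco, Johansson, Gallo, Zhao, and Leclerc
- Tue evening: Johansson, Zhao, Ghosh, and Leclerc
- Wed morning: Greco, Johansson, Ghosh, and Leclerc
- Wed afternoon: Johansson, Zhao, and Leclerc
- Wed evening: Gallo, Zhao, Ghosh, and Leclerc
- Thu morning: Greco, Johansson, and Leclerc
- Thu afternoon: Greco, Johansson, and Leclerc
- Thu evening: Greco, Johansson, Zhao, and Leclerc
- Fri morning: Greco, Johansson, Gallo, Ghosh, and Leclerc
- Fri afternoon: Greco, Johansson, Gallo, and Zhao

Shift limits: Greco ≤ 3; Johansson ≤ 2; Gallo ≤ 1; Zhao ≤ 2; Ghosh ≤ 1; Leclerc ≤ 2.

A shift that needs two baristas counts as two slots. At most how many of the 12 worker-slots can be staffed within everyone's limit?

11

Total capacity across all baristas is 3+2+1+2+1+2 = 11, and 12 slots are needed, so at most 11 can be filled.
An assignment achieving 11: Tue afternoon→Leclerc, Tue evening→Johansson+Zhao, Wed morning→Greco, Wed afternoon→Johansson, Wed evening→Gallo, Thu morning→Greco, Thu afternoon→Greco, Thu evening→Leclerc, Fri morning→Ghosh, Fri afternoon→Zhao.
Loads: Greco 3/3, Johansson 2/2, Gallo 1/1, Zhao 2/2, Ghosh 1/1, Leclerc 2/2.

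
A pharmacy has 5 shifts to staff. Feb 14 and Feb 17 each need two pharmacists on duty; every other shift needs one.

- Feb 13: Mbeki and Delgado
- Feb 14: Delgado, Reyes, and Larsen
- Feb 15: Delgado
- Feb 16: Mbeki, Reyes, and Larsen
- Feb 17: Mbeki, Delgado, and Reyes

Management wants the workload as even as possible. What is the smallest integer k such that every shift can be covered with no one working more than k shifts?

2

With 4 pharmacists and 7 worker-slots to fill, someone must work at least ⌈7/4⌉ = 2 shifts, so k ≥ 2.
k = 2 works: Feb 13→Mbeki, Feb 14→Delgado+Reyes, Feb 15→Delgado, Feb 16→Larsen, Feb 17→Mbeki+Reyes.
Loads: Mbeki 2, Delgado 2, Reyes 2, Larsen 1 — all ≤ 2.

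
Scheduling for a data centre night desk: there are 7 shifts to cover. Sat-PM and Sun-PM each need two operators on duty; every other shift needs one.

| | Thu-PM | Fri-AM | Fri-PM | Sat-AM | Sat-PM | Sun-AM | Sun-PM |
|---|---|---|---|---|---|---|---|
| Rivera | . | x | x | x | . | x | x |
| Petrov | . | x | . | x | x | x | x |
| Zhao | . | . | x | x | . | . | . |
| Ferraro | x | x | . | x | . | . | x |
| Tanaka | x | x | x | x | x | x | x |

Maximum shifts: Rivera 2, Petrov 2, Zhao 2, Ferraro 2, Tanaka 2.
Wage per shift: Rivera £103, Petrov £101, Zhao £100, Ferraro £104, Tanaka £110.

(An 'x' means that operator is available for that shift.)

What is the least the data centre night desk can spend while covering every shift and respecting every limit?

Sat-PM can only be covered by Petrov and Tanaka, so that assignment is forced.
Picking the cheapest available operator for each shift independently would cost £921, but that ignores the shift limits.
An optimal schedule: Thu-PM→Ferraro, Fri-AM→Rivera, Fri-PM→Zhao, Sat-AM→Zhao, Sat-PM→Petrov+Tanaka, Sun-AM→Petrov, Sun-PM→Rivera+Ferraro.
Total: 104 + 103 + 100 + 100 + 101 + 110 + 101 + 103 + 104 = £926.

£926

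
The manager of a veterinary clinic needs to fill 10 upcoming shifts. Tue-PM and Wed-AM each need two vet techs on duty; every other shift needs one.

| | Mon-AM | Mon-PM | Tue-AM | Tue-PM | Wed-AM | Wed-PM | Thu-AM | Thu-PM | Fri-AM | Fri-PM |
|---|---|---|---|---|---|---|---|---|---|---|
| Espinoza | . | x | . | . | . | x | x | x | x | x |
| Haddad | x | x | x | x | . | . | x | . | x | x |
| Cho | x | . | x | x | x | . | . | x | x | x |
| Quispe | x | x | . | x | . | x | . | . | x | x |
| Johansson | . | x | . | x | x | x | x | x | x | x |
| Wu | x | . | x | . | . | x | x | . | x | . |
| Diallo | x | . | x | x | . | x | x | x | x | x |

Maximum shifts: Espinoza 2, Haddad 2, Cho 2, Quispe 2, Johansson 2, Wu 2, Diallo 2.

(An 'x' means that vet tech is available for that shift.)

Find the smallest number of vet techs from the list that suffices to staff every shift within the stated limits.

12 slots to fill and no one can take more than 2, so at least ⌈12/2⌉ = 6 vet techs are needed.
Espinoza, Haddad, Cho, Quispe, Johansson, and Wu alone can cover everything: Mon-AM→Haddad, Mon-PM→Espinoza, Tue-AM→Haddad, Tue-PM→Quispe+Johansson, Wed-AM→Cho+Johansson, Wed-PM→Quispe, Thu-AM→Wu, Thu-PM→Espinoza, Fri-AM→Wu, Fri-PM→Cho.

6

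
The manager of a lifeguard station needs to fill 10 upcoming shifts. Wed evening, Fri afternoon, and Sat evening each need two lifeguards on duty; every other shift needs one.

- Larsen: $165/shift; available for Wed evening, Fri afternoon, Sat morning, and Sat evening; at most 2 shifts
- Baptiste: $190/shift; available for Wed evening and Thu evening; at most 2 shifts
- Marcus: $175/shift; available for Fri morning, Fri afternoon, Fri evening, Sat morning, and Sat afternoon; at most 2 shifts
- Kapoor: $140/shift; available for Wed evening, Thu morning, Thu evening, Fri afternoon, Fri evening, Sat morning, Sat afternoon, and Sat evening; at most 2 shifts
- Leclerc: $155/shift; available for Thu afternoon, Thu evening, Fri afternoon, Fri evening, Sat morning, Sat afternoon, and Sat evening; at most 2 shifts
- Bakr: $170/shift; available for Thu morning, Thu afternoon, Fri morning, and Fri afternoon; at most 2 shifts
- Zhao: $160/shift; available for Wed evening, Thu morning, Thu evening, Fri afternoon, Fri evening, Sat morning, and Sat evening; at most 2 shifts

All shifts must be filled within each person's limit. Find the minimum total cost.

$2120

Picking the cheapest available lifeguard for each shift independently would cost $1915, but that ignores the shift limits.
An optimal schedule: Wed evening→Larsen+Baptiste, Thu morning→Kapoor, Thu afternoon→Leclerc, Thu evening→Leclerc, Fri morning→Bakr, Fri afternoon→Bakr+Marcus, Fri evening→Zhao, Sat morning→Marcus, Sat afternoon→Kapoor, Sat evening→Zhao+Larsen.
Total: 165 + 190 + 140 + 155 + 155 + 170 + 170 + 175 + 160 + 175 + 140 + 160 + 165 = $2120.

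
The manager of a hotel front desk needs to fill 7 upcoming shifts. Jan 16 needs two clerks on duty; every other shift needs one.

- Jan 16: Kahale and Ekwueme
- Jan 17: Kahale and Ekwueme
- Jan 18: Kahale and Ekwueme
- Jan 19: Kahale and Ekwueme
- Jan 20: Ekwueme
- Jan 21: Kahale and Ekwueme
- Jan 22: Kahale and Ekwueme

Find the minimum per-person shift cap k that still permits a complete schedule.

With 2 clerks and 8 worker-slots to fill, someone must work at least ⌈8/2⌉ = 4 shifts, so k ≥ 4.
k = 4 works: Jan 16→Kahale+Ekwueme, Jan 17→Kahale, Jan 18→Kahale, Jan 19→Kahale, Jan 20→Ekwueme, Jan 21→Ekwueme, Jan 22→Ekwueme.
Loads: Kahale 4, Ekwueme 4 — all ≤ 4.

4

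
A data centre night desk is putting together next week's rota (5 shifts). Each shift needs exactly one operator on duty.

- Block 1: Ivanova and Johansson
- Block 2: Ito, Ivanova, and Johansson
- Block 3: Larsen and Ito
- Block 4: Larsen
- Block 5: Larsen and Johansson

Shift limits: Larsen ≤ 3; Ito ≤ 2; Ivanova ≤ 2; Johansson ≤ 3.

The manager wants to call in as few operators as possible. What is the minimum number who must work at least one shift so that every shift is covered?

2

5 slots to fill and no one can take more than 3, so at least ⌈5/3⌉ = 2 operators are needed.
Larsen and Ivanova alone can cover everything: Block 1→Ivanova, Block 2→Ivanova, Block 3→Larsen, Block 4→Larsen, Block 5→Larsen.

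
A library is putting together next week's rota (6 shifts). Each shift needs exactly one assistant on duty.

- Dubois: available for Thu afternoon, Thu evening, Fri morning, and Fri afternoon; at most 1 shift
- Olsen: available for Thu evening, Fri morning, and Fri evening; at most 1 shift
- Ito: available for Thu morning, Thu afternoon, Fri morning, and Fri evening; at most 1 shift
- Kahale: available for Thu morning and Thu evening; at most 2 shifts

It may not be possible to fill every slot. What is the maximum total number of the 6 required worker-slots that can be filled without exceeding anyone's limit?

5

Total capacity across all assistants is 1+1+1+2 = 5, and 6 slots are needed, so at most 5 can be filled.
An assignment achieving 5: Thu morning→Kahale, Thu afternoon→Ito, Thu evening→Kahale, Fri afternoon→Dubois, Fri evening→Olsen.
Loads: Dubois 1/1, Olsen 1/1, Ito 1/1, Kahale 2/2.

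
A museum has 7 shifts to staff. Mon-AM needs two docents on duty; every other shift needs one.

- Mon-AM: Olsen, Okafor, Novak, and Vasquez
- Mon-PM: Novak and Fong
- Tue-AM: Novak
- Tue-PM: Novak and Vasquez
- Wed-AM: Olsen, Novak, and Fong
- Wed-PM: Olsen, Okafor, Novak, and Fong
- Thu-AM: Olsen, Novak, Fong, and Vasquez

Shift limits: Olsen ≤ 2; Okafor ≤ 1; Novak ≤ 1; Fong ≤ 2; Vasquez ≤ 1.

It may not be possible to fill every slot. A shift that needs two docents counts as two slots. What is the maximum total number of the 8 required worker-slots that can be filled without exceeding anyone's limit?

7

Total capacity across all docents is 2+1+1+2+1 = 7, and 8 slots are needed, so at most 7 can be filled.
An assignment achieving 7: Mon-AM→Olsen+Okafor, Mon-PM→Fong, Tue-AM→Novak, Tue-PM→Vasquez, Wed-AM→Olsen, Wed-PM→Fong.
Loads: Olsen 2/2, Okafor 1/1, Novak 1/1, Fong 2/2, Vasquez 1/1.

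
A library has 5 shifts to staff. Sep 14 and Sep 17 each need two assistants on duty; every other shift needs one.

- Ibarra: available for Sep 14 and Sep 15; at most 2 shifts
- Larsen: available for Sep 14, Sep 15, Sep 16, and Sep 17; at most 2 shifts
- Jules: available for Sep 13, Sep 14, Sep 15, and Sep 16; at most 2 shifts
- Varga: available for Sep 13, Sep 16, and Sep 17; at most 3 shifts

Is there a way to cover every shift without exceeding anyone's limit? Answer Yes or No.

Sep 17 can only be covered by Larsen and Varga, so that assignment is forced.
One valid schedule: Sep 13→Jules, Sep 14→Ibarra+Larsen, Sep 15→Ibarra, Sep 16→Jules, Sep 17→Larsen+Varga.
Loads: Ibarra 2/2, Larsen 2/2, Jules 2/2, Varga 1/3 — all within limits.

Yes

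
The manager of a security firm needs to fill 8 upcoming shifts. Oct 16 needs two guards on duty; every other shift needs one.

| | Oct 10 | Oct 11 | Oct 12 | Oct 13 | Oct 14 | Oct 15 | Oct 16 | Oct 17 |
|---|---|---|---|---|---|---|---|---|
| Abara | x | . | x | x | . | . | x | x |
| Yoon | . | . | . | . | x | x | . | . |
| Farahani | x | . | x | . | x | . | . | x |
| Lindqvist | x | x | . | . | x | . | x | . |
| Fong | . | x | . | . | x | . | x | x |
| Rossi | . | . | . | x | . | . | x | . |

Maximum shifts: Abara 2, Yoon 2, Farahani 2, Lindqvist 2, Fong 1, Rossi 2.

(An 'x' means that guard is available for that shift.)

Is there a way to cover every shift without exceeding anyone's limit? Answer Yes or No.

Yes

Oct 15 can only be covered by Yoon, so that assignment is forced.
One valid schedule: Oct 10→Farahani, Oct 11→Lindqvist, Oct 12→Abara, Oct 13→Abara, Oct 14→Yoon, Oct 15→Yoon, Oct 16→Lindqvist+Fong, Oct 17→Farahani.
Loads: Abara 2/2, Yoon 2/2, Farahani 2/2, Lindqvist 2/2, Fong 1/1, Rossi 0/2 — all within limits.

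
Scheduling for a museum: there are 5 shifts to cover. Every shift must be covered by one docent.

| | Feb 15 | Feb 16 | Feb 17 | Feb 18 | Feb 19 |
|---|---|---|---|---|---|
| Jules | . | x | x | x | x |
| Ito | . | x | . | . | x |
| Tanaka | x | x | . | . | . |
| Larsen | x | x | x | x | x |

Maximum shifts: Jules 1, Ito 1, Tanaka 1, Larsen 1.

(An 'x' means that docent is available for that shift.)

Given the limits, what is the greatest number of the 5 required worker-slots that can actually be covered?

4

Total capacity across all docents is 1+1+1+1 = 4, and 5 slots are needed, so at most 4 can be filled.
An assignment achieving 4: Feb 15→Tanaka, Feb 17→Jules, Feb 18→Larsen, Feb 19→Ito.
Loads: Jules 1/1, Ito 1/1, Tanaka 1/1, Larsen 1/1.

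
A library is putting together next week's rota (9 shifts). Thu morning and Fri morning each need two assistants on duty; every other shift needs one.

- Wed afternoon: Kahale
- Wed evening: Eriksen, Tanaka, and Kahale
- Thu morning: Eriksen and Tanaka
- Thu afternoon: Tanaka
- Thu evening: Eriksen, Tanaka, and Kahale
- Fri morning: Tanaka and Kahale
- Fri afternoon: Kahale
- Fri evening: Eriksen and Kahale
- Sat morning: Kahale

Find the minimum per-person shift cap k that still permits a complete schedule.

4

With 3 assistants and 11 worker-slots to fill, someone must work at least ⌈11/3⌉ = 4 shifts, so k ≥ 4.
k = 4 works: Wed afternoon→Kahale, Wed evening→Eriksen, Thu morning→Eriksen+Tanaka, Thu afternoon→Tanaka, Thu evening→Eriksen, Fri morning→Tanaka+Kahale, Fri afternoon→Kahale, Fri evening→Eriksen, Sat morning→Kahale.
Loads: Eriksen 4, Tanaka 3, Kahale 4 — all ≤ 4.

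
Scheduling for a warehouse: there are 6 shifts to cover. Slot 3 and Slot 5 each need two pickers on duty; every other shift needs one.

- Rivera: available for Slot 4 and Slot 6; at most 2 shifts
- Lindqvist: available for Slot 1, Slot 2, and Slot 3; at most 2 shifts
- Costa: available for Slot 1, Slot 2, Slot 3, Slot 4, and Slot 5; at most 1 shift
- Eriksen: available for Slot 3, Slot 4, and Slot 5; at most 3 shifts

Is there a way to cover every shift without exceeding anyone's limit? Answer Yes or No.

Total capacity is 8 and 8 slots are needed, so capacity alone doesn't rule it out.
Shifts {Slot 1, Slot 2, Slot 3, Slot 5} need 6 worker-slots in total, but the pickers available for any of those shifts (Lindqvist, Costa, and Eriksen) can supply at most 5 among them. So no valid schedule exists.

No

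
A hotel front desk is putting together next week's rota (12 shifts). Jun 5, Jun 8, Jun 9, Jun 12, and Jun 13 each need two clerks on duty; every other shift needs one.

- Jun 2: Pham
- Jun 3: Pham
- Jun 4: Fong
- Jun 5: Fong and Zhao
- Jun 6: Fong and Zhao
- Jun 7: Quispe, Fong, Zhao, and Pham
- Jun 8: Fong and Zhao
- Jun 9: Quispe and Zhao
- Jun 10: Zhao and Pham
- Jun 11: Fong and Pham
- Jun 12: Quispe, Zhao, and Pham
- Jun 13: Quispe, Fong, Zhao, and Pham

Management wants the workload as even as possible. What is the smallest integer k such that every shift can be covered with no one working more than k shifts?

With 4 clerks and 17 worker-slots to fill, someone must work at least ⌈17/4⌉ = 5 shifts, so k ≥ 5.
k = 5 works: Jun 2→Pham, Jun 3→Pham, Jun 4→Fong, Jun 5→Fong+Zhao, Jun 6→Fong, Jun 7→Quispe, Jun 8→Fong+Zhao, Jun 9→Quispe+Zhao, Jun 10→Zhao, Jun 11→Fong, Jun 12→Quispe+Zhao, Jun 13→Quispe+Pham.
Loads: Quispe 4, Fong 5, Zhao 5, Pham 3 — all ≤ 5.

5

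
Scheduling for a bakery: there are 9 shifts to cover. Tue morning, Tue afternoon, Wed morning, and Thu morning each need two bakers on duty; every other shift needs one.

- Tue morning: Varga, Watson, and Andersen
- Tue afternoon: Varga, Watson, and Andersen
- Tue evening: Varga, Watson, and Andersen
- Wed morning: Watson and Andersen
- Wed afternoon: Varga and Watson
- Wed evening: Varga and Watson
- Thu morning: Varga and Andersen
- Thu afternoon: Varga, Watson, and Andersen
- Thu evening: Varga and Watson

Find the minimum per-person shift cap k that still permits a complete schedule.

5

With 3 bakers and 13 worker-slots to fill, someone must work at least ⌈13/3⌉ = 5 shifts, so k ≥ 5.
k = 5 works: Tue morning→Varga+Watson, Tue afternoon→Watson+Andersen, Tue evening→Watson, Wed morning→Watson+Andersen, Wed afternoon→Varga, Wed evening→Varga, Thu morning→Varga+Andersen, Thu afternoon→Watson, Thu evening→Varga.
Loads: Varga 5, Watson 5, Andersen 3 — all ≤ 5.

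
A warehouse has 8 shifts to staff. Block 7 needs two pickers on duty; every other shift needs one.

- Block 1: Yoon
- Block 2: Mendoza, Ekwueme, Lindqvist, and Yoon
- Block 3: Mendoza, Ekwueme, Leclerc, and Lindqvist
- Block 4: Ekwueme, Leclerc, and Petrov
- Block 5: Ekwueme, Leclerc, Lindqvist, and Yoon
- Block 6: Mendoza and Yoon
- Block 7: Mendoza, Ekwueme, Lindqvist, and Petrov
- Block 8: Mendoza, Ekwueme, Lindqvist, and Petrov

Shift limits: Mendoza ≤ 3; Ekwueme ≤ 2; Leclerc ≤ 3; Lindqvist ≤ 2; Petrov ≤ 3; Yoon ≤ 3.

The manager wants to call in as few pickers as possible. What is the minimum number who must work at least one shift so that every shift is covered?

3

9 slots to fill and no one can take more than 3, so at least ⌈9/3⌉ = 3 pickers are needed.
Mendoza, Petrov, and Yoon alone can cover everything: Block 1→Yoon, Block 2→Mendoza, Block 3→Mendoza, Block 4→Petrov, Block 5→Yoon, Block 6→Yoon, Block 7→Mendoza+Petrov, Block 8→Petrov.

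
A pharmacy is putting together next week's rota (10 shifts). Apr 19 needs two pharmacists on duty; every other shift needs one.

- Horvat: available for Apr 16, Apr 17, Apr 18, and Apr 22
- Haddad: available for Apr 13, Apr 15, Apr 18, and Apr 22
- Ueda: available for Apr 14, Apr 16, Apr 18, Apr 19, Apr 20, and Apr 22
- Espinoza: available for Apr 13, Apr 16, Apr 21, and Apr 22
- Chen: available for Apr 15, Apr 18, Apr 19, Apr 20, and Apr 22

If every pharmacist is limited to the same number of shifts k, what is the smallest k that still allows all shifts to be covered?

With 5 pharmacists and 11 worker-slots to fill, someone must work at least ⌈11/5⌉ = 3 shifts, so k ≥ 3.
k = 3 works: Apr 13→Haddad, Apr 14→Ueda, Apr 15→Haddad, Apr 16→Horvat, Apr 17→Horvat, Apr 18→Horvat, Apr 19→Ueda+Chen, Apr 20→Ueda, Apr 21→Espinoza, Apr 22→Haddad.
Loads: Horvat 3, Haddad 3, Ueda 3, Espinoza 1, Chen 1 — all ≤ 3.

3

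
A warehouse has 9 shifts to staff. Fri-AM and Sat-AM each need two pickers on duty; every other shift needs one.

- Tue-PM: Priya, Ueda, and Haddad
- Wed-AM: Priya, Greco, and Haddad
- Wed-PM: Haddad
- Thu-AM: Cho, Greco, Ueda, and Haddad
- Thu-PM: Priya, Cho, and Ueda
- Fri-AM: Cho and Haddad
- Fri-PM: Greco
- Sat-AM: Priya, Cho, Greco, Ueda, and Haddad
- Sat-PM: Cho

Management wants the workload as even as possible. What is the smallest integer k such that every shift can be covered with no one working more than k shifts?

With 5 pickers and 11 worker-slots to fill, someone must work at least ⌈11/5⌉ = 3 shifts, so k ≥ 3.
k = 3 works: Tue-PM→Priya, Wed-AM→Priya, Wed-PM→Haddad, Thu-AM→Cho, Thu-PM→Priya, Fri-AM→Cho+Haddad, Fri-PM→Greco, Sat-AM→Greco+Ueda, Sat-PM→Cho.
Loads: Priya 3, Cho 3, Greco 2, Ueda 1, Haddad 2 — all ≤ 3.

3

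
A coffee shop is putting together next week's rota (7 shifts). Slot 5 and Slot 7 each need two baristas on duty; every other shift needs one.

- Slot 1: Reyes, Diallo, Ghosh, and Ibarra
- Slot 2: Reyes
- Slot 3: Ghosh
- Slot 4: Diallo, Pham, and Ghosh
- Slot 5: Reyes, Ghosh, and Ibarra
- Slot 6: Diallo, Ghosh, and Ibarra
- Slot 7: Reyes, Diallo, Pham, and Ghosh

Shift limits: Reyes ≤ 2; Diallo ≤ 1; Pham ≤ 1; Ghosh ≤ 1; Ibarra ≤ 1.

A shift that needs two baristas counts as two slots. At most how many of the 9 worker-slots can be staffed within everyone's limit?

6

Total capacity across all baristas is 2+1+1+1+1 = 6, and 9 slots are needed, so at most 6 can be filled.
An assignment achieving 6: Slot 2→Reyes, Slot 3→Ghosh, Slot 4→Diallo, Slot 5→Reyes+Ibarra, Slot 7→Pham.
Loads: Reyes 2/2, Diallo 1/1, Pham 1/1, Ghosh 1/1, Ibarra 1/1.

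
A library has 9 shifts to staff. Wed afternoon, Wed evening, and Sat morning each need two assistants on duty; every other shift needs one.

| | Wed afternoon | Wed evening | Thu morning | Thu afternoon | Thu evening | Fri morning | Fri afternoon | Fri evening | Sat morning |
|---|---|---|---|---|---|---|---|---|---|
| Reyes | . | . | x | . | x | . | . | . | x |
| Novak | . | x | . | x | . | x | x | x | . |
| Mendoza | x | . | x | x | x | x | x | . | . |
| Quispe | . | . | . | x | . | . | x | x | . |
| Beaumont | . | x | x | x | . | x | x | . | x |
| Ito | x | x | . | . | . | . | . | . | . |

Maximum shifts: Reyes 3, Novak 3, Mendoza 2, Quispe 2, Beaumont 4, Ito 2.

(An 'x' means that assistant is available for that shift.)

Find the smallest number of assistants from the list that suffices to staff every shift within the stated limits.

5

12 slots to fill and no one can take more than 4, so at least ⌈12/4⌉ = 3 assistants are needed.
Shifts {Wed afternoon, Fri evening, Sat morning} need 5 slots, but among the assistants available for them (Reyes, Novak, Mendoza, Quispe, Beaumont, and Ito) any 4 together supply at most 4. So 4 assistants are not enough.
Reyes, Novak, Mendoza, Beaumont, and Ito alone can cover everything: Wed afternoon→Mendoza+Ito, Wed evening→Novak+Beaumont, Thu morning→Reyes, Thu afternoon→Novak, Thu evening→Reyes, Fri morning→Mendoza, Fri afternoon→Beaumont, Fri evening→Novak, Sat morning→Reyes+Beaumont.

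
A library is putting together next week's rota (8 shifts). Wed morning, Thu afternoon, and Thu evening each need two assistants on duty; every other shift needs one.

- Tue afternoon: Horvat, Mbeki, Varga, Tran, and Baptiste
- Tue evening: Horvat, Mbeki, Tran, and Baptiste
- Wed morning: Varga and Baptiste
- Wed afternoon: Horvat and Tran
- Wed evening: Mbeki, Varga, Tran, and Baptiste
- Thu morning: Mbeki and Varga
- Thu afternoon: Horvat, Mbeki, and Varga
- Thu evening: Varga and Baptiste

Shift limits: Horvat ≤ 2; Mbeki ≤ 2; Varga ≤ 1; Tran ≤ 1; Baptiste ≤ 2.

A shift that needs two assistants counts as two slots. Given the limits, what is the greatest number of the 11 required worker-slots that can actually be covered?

8

Total capacity across all assistants is 2+2+1+1+2 = 8, and 11 slots are needed, so at most 8 can be filled.
An assignment achieving 8: Tue evening→Tran, Wed morning→Varga+Baptiste, Wed afternoon→Horvat, Thu morning→Mbeki, Thu afternoon→Horvat+Mbeki, Thu evening→Baptiste.
Loads: Horvat 2/2, Mbeki 2/2, Varga 1/1, Tran 1/1, Baptiste 2/2.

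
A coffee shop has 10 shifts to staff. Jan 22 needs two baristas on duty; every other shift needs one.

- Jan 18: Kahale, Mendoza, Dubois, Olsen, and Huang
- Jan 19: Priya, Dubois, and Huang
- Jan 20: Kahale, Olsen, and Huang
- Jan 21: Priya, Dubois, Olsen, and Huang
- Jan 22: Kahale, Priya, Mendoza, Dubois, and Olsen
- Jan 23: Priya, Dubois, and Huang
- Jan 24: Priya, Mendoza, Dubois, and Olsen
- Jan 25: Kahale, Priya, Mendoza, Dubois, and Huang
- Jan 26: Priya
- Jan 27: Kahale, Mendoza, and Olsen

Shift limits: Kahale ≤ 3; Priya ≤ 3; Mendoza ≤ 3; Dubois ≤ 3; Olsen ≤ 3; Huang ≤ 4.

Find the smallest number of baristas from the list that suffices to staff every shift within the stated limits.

11 slots to fill and no one can take more than 4, so at least ⌈11/4⌉ = 3 baristas are needed.
Any 3 baristas together have capacity at most 4+3+3 = 10 < 11 slots, so 3 can never suffice.
Kahale, Priya, Mendoza, and Dubois alone can cover everything: Jan 18→Kahale, Jan 19→Priya, Jan 20→Kahale, Jan 21→Priya, Jan 22→Mendoza+Dubois, Jan 23→Dubois, Jan 24→Mendoza, Jan 25→Mendoza, Jan 26→Priya, Jan 27→Kahale.

4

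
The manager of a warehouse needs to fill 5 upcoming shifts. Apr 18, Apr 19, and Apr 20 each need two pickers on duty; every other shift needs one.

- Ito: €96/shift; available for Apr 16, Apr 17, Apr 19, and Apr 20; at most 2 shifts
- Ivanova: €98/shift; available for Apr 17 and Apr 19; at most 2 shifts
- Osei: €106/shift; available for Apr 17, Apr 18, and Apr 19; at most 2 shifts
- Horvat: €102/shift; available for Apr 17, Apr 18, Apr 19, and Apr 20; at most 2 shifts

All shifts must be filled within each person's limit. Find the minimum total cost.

€804

Apr 16 can only be covered by Ito, so that assignment is forced.
Apr 18 can only be covered by Osei and Horvat, so that assignment is forced.
Apr 20 can only be covered by Ito and Horvat, so that assignment is forced.
Picking the cheapest available picker for each shift independently would cost €792, but that ignores the shift limits.
An optimal schedule: Apr 16→Ito, Apr 17→Ivanova, Apr 18→Osei+Horvat, Apr 19→Ivanova+Osei, Apr 20→Ito+Horvat.
Total: 96 + 98 + 106 + 102 + 98 + 106 + 96 + 102 = €804.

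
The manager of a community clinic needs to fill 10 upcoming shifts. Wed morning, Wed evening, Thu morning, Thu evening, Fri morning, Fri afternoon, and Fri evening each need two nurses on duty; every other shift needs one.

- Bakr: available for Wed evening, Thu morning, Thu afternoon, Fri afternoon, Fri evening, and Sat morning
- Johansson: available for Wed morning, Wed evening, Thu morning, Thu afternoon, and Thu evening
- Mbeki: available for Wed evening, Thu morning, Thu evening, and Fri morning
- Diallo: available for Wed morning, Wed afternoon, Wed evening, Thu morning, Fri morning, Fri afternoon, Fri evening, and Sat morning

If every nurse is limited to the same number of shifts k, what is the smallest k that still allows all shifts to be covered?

5

With 4 nurses and 17 worker-slots to fill, someone must work at least ⌈17/4⌉ = 5 shifts, so k ≥ 5.
k = 5 works: Wed morning→Johansson+Diallo, Wed afternoon→Diallo, Wed evening→Bakr+Johansson, Thu morning→Johansson+Mbeki, Thu afternoon→Bakr, Thu evening→Johansson+Mbeki, Fri morning→Mbeki+Diallo, Fri afternoon→Bakr+Diallo, Fri evening→Bakr+Diallo, Sat morning→Bakr.
Loads: Bakr 5, Johansson 4, Mbeki 3, Diallo 5 — all ≤ 5.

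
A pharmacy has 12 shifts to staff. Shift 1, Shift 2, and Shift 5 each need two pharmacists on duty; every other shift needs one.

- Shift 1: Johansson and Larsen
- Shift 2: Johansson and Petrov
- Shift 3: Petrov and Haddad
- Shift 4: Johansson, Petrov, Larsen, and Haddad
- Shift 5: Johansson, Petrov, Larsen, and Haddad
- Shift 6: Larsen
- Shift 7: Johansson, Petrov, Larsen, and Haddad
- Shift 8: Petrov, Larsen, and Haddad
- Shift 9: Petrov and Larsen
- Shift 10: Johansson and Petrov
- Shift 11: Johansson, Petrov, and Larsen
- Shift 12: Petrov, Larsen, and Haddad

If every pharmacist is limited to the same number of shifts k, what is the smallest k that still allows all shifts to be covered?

With 4 pharmacists and 15 worker-slots to fill, someone must work at least ⌈15/4⌉ = 4 shifts, so k ≥ 4.
k = 4 works: Shift 1→Johansson+Larsen, Shift 2→Johansson+Petrov, Shift 3→Petrov, Shift 4→Haddad, Shift 5→Larsen+Haddad, Shift 6→Larsen, Shift 7→Haddad, Shift 8→Petrov, Shift 9→Petrov, Shift 10→Johansson, Shift 11→Johansson, Shift 12→Larsen.
Loads: Johansson 4, Petrov 4, Larsen 4, Haddad 3 — all ≤ 4.

4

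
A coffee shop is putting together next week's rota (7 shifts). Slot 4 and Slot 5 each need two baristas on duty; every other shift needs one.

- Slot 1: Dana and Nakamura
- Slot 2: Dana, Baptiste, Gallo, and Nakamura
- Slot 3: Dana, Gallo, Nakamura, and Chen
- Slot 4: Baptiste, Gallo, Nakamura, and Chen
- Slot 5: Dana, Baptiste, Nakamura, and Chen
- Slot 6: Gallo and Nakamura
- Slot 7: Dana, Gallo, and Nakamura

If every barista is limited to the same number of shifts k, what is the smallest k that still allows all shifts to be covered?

With 5 baristas and 9 worker-slots to fill, someone must work at least ⌈9/5⌉ = 2 shifts, so k ≥ 2.
k = 2 works: Slot 1→Dana, Slot 2→Baptiste, Slot 3→Gallo, Slot 4→Baptiste+Nakamura, Slot 5→Nakamura+Chen, Slot 6→Gallo, Slot 7→Dana.
Loads: Dana 2, Baptiste 2, Gallo 2, Nakamura 2, Chen 1 — all ≤ 2.

2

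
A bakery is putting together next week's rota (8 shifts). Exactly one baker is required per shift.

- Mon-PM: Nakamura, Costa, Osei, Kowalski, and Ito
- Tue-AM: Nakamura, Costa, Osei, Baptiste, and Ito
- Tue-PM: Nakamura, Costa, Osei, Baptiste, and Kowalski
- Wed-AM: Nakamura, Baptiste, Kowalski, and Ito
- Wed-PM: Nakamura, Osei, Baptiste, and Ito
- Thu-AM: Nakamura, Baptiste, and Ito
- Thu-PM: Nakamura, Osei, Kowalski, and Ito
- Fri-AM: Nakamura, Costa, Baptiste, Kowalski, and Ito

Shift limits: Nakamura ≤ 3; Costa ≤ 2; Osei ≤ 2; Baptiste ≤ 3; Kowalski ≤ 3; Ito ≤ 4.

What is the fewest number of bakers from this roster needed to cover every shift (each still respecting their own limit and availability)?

3

8 slots to fill and no one can take more than 4, so at least ⌈8/4⌉ = 2 bakers are needed.
Any 2 bakers together have capacity at most 4+3 = 7 < 8 slots, so 2 can never suffice.
Nakamura, Costa, and Baptiste alone can cover everything: Mon-PM→Nakamura, Tue-AM→Costa, Tue-PM→Costa, Wed-AM→Nakamura, Wed-PM→Baptiste, Thu-AM→Baptiste, Thu-PM→Nakamura, Fri-AM→Baptiste.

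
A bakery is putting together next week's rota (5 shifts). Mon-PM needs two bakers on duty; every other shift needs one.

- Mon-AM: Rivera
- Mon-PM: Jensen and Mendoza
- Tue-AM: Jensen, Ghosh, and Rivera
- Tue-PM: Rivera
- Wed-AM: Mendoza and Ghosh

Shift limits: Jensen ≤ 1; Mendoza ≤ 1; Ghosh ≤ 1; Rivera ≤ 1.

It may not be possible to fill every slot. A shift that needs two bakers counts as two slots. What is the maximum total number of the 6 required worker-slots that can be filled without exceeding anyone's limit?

Total capacity across all bakers is 1+1+1+1 = 4, and 6 slots are needed, so at most 4 can be filled.
An assignment achieving 4: Mon-AM→Rivera, Mon-PM→Jensen+Mendoza, Wed-AM→Ghosh.
Loads: Jensen 1/1, Mendoza 1/1, Ghosh 1/1, Rivera 1/1.

4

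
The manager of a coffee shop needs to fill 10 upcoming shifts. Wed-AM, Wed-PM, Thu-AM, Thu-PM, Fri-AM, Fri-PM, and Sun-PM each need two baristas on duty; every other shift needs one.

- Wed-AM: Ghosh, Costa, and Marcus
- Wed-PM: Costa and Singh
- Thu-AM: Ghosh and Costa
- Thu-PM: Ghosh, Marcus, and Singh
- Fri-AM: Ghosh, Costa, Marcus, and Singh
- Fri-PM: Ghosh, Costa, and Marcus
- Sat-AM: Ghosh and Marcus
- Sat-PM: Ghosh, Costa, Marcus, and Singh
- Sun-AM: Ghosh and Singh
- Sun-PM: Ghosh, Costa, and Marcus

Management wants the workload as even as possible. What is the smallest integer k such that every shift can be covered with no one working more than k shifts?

5

With 4 baristas and 17 worker-slots to fill, someone must work at least ⌈17/4⌉ = 5 shifts, so k ≥ 5.
k = 5 works: Wed-AM→Ghosh+Costa, Wed-PM→Costa+Singh, Thu-AM→Ghosh+Costa, Thu-PM→Ghosh+Marcus, Fri-AM→Marcus+Singh, Fri-PM→Costa+Marcus, Sat-AM→Ghosh, Sat-PM→Marcus, Sun-AM→Ghosh, Sun-PM→Costa+Marcus.
Loads: Ghosh 5, Costa 5, Marcus 5, Singh 2 — all ≤ 5.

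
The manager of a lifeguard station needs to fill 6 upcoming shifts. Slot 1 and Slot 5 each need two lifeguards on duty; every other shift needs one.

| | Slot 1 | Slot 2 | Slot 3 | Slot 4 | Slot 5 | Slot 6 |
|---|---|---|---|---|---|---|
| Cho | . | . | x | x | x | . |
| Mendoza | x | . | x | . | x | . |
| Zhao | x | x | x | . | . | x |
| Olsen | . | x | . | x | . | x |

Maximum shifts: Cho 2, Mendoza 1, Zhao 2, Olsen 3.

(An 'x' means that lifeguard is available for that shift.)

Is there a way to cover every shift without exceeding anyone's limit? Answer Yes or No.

No

Total capacity is 8 and 8 slots are needed, so capacity alone doesn't rule it out.
Shifts {Slot 1, Slot 5} need 4 worker-slots in total, but the lifeguards available for any of those shifts (Cho, Mendoza, and Zhao) can supply at most 3 among them. So no valid schedule exists.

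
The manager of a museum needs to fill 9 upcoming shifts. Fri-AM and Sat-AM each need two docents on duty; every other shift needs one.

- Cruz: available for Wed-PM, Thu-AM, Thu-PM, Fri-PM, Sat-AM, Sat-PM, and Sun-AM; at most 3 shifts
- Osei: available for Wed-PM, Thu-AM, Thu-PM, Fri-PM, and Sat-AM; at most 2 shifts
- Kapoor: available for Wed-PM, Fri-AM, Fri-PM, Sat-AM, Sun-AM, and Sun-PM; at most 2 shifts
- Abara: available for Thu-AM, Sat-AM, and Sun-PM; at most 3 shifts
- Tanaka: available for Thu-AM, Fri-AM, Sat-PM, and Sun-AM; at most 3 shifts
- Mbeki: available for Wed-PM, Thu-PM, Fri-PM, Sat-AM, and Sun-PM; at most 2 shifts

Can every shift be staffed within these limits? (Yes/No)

Fri-AM can only be covered by Kapoor and Tanaka, so that assignment is forced.
One valid schedule: Wed-PM→Osei, Thu-AM→Osei, Thu-PM→Cruz, Fri-AM→Kapoor+Tanaka, Fri-PM→Mbeki, Sat-AM→Abara+Mbeki, Sat-PM→Cruz, Sun-AM→Cruz, Sun-PM→Kapoor.
Loads: Cruz 3/3, Osei 2/2, Kapoor 2/2, Abara 1/3, Tanaka 1/3, Mbeki 2/2 — all within limits.

Yes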